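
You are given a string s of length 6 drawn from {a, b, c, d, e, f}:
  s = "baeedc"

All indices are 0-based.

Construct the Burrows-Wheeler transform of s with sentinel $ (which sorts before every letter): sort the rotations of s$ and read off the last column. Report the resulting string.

rank  rotation last
    0  $baeedc  c
    1  aeedc$b  b
    2  baeedc$  $
    3  c$baeed  d
    4  dc$baee  e
    5  edc$bae  e
    6  eedc$ba  a

cb$deea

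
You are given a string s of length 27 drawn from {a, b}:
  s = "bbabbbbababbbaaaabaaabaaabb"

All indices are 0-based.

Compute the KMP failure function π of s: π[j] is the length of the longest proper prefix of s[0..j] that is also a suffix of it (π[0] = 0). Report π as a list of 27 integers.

[0, 1, 0, 1, 2, 2, 2, 3, 4, 0, 1, 2, 2, 3, 0, 0, 0, 1, 0, 0, 0, 1, 0, 0, 0, 1, 2]

π[0] = 0
j=1 s[j]='b': π[1]=1 (border 'b')
j=2 s[j]='a': k: 1→0; π[2]=0 (border '')
j=3 s[j]='b': π[3]=1 (border 'b')
j=4 s[j]='b': π[4]=2 (border 'bb')
j=5 s[j]='b': k: 2→1; π[5]=2 (border 'bb')
j=6 s[j]='b': k: 2→1; π[6]=2 (border 'bb')
j=7 s[j]='a': π[7]=3 (border 'bba')
j=8 s[j]='b': π[8]=4 (border 'bbab')
j=9 s[j]='a': k: 4→1→0; π[9]=0 (border '')
j=10 s[j]='b': π[10]=1 (border 'b')
j=11 s[j]='b': π[11]=2 (border 'bb')
j=12 s[j]='b': k: 2→1; π[12]=2 (border 'bb')
j=13 s[j]='a': π[13]=3 (border 'bba')
j=14 s[j]='a': k: 3→0; π[14]=0 (border '')
j=15 s[j]='a': π[15]=0 (border '')
j=16 s[j]='a': π[16]=0 (border '')
j=17 s[j]='b': π[17]=1 (border 'b')
j=18 s[j]='a': k: 1→0; π[18]=0 (border '')
j=19 s[j]='a': π[19]=0 (border '')
j=20 s[j]='a': π[20]=0 (border '')
j=21 s[j]='b': π[21]=1 (border 'b')
j=22 s[j]='a': k: 1→0; π[22]=0 (border '')
j=23 s[j]='a': π[23]=0 (border '')
j=24 s[j]='a': π[24]=0 (border '')
j=25 s[j]='b': π[25]=1 (border 'b')
j=26 s[j]='b': π[26]=2 (border 'bb')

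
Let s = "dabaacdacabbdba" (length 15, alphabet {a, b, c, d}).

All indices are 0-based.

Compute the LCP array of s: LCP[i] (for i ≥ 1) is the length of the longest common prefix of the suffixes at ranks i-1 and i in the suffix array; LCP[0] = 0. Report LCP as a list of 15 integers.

[0, 1, 1, 2, 1, 2, 0, 2, 1, 1, 0, 1, 0, 2, 1]

rank | idx | suffix
   0 |  14 | a
   1 |   3 | aacdacabbdba
   2 |   1 | abaacdacabbdba
   3 |   9 | abbdba
   4 |   7 | acabbdba
   5 |   4 | acdacabbdba
   6 |  13 | ba
   7 |   2 | baacdacabbdba
   8 |  10 | bbdba
   9 |  11 | bdba
  10 |   8 | cabbdba
  11 |   5 | cdacabbdba
  12 |   0 | dabaacdacabbdba
  13 |   6 | dacabbdba
  14 |  12 | dba

SA = [14, 3, 1, 9, 7, 4, 13, 2, 10, 11, 8, 5, 0, 6, 12]
[i] adj suffixes → lcp
  [1] 14/3 → 1 ('a')
  [2] 3/1 → 1 ('a')
  [3] 1/9 → 2 ('ab')
  [4] 9/7 → 1 ('a')
  [5] 7/4 → 2 ('ac')
  [6] 4/13 → 0 ('')
  [7] 13/2 → 2 ('ba')
  [8] 2/10 → 1 ('b')
  [9] 10/11 → 1 ('b')
  [10] 11/8 → 0 ('')
  [11] 8/5 → 1 ('c')
  [12] 5/0 → 0 ('')
  [13] 0/6 → 2 ('da')
  [14] 6/12 → 1 ('d')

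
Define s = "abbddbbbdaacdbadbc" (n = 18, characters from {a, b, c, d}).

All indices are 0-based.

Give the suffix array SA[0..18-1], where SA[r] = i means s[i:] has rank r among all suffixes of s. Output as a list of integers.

rank | idx | suffix
   0 |   9 | aacdbadbc
   1 |   0 | abbddbbbdaacdbadbc
   2 |  10 | acdbadbc
   3 |  14 | adbc
   4 |  13 | badbc
   5 |   5 | bbbdaacdbadbc
   6 |   6 | bbdaacdbadbc
   7 |   1 | bbddbbbdaacdbadbc
   8 |  16 | bc
   9 |   7 | bdaacdbadbc
  10 |   2 | bddbbbdaacdbadbc
  11 |  17 | c
  12 |  11 | cdbadbc
  13 |   8 | daacdbadbc
  14 |  12 | dbadbc
  15 |   4 | dbbbdaacdbadbc
  16 |  15 | dbc
  17 |   3 | ddbbbdaacdbadbc

[9, 0, 10, 14, 13, 5, 6, 1, 16, 7, 2, 17, 11, 8, 12, 4, 15, 3]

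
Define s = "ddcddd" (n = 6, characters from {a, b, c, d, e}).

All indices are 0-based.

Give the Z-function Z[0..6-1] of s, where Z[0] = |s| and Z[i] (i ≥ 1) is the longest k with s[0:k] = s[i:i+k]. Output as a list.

[6, 1, 0, 2, 2, 1]

Z[0]=6
i=1: i≥r, start 0; Z[1]=1 grow→box=[1,2)
i=2: i≥r, start 0; Z[2]=0
i=3: i≥r, start 0; Z[3]=2 grow→box=[3,5)
i=4: min(r-i=1, Z[1]=1)=1; Z[4]=2 grow→box=[4,6)
i=5: min(r-i=1, Z[1]=1)=1; Z[5]=1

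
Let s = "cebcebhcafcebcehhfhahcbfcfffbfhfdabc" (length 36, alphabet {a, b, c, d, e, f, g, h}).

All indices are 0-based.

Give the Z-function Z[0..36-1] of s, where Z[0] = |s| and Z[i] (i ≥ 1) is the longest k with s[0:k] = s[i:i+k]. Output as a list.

[36, 0, 0, 3, 0, 0, 0, 1, 0, 0, 5, 0, 0, 2, 0, 0, 0, 0, 0, 0, 0, 1, 0, 0, 1, 0, 0, 0, 0, 0, 0, 0, 0, 0, 0, 1]

Z[0]=36
i=1: fresh scan; Z[1]=0
i=2: fresh scan; Z[2]=0
i=3: fresh scan; Z[3]=3 extend→box=[3,6)
i=4: min(r-i=2, Z[1]=0)=0; Z[4]=0
i=5: min(r-i=1, Z[2]=0)=0; Z[5]=0
i=6: fresh scan; Z[6]=0
i=7: fresh scan; Z[7]=1 extend→box=[7,8)
i=8: fresh scan; Z[8]=0
i=9: fresh scan; Z[9]=0
i=10: fresh scan; Z[10]=5 extend→box=[10,15)
i=11: min(r-i=4, Z[1]=0)=0; Z[11]=0
i=12: min(r-i=3, Z[2]=0)=0; Z[12]=0
i=13: min(r-i=2, Z[3]=3)=2; Z[13]=2
i=14: min(r-i=1, Z[4]=0)=0; Z[14]=0
i=15: fresh scan; Z[15]=0
i=16: fresh scan; Z[16]=0
i=17: fresh scan; Z[17]=0
i=18: fresh scan; Z[18]=0
i=19: fresh scan; Z[19]=0
i=20: fresh scan; Z[20]=0
i=21: fresh scan; Z[21]=1 extend→box=[21,22)
i=22: fresh scan; Z[22]=0
i=23: fresh scan; Z[23]=0
i=24: fresh scan; Z[24]=1 extend→box=[24,25)
i=25: fresh scan; Z[25]=0
i=26: fresh scan; Z[26]=0
i=27: fresh scan; Z[27]=0
i=28: fresh scan; Z[28]=0
i=29: fresh scan; Z[29]=0
i=30: fresh scan; Z[30]=0
i=31: fresh scan; Z[31]=0
i=32: fresh scan; Z[32]=0
i=33: fresh scan; Z[33]=0
i=34: fresh scan; Z[34]=0
i=35: fresh scan; Z[35]=1 extend→box=[35,36)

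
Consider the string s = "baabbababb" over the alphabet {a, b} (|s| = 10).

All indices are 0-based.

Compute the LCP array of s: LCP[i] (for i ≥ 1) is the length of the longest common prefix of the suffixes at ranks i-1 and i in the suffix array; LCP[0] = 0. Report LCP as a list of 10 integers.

rank | idx | suffix
   0 |   1 | aabbababb
   1 |   5 | ababb
   2 |   7 | abb
   3 |   2 | abbababb
   4 |   9 | b
   5 |   0 | baabbababb
   6 |   4 | bababb
   7 |   6 | babb
   8 |   8 | bb
   9 |   3 | bbababb

SA = [1, 5, 7, 2, 9, 0, 4, 6, 8, 3]
rank  pair      lcp
   1  s[1:],s[5:]  1  'a'
   2  s[5:],s[7:]  2  'ab'
   3  s[7:],s[2:]  3  'abb'
   4  s[2:],s[9:]  0  ''
   5  s[9:],s[0:]  1  'b'
   6  s[0:],s[4:]  2  'ba'
   7  s[4:],s[6:]  3  'bab'
   8  s[6:],s[8:]  1  'b'
   9  s[8:],s[3:]  2  'bb'

[0, 1, 2, 3, 0, 1, 2, 3, 1, 2]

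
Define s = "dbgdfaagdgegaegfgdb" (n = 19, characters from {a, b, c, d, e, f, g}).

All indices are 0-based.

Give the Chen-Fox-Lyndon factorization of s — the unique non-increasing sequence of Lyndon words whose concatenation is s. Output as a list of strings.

emit factor 1: 'd' (i=0, period=1)
emit factor 2: 'bgdf' (i=1, period=4)
emit factor 3: 'aagdgegaegfgdb' (i=5, period=14)

["d", "bgdf", "aagdgegaegfgdb"]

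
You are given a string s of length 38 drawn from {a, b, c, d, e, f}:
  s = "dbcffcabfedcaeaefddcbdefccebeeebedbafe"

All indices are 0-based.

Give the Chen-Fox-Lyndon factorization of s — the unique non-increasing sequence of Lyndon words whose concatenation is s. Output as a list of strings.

emit factor 1: 'd' (i=0, period=1)
emit factor 2: 'bcffc' (i=1, period=5)
emit factor 3: 'abfedcaeaefddcbdefccebeeebedbafe' (i=6, period=32)

["d", "bcffc", "abfedcaeaefddcbdefccebeeebedbafe"]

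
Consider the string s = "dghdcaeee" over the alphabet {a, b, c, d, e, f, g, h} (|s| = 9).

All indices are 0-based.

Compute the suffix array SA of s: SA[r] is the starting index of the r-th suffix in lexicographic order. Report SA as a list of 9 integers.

rank | idx | suffix
   0 |   5 | aeee
   1 |   4 | caeee
   2 |   3 | dcaeee
   3 |   0 | dghdcaeee
   4 |   8 | e
   5 |   7 | ee
   6 |   6 | eee
   7 |   1 | ghdcaeee
   8 |   2 | hdcaeee

[5, 4, 3, 0, 8, 7, 6, 1, 2]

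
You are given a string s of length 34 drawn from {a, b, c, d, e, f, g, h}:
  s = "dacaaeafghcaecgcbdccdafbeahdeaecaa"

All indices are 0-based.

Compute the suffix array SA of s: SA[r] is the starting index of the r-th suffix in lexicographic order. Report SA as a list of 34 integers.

rank→(start, suffix):
  0 → (33, 'a')
  1 → (32, 'aa')
  2 → (3, 'aaeafghcaecgcbdccdafbeahdeaecaa')
  3 → (1, 'acaaeafghcaecgcbdccdafbeahdeaecaa')
  4 → (4, 'aeafghcaecgcbdccdafbeahdeaecaa')
  5 → (29, 'aecaa')
  6 → (11, 'aecgcbdccdafbeahdeaecaa')
  7 → (21, 'afbeahdeaecaa')
  8 → (6, 'afghcaecgcbdccdafbeahdeaecaa')
  9 → (25, 'ahdeaecaa')
  10 → (16, 'bdccdafbeahdeaecaa')
  11 → (23, 'beahdeaecaa')
  12 → (31, 'caa')
  13 → (2, 'caaeafghcaecgcbdccdafbeahdeaecaa')
  14 → (10, 'caecgcbdccdafbeahdeaecaa')
  15 → (15, 'cbdccdafbeahdeaecaa')
  16 → (18, 'ccdafbeahdeaecaa')
  17 → (19, 'cdafbeahdeaecaa')
  18 → (13, 'cgcbdccdafbeahdeaecaa')
  19 → (0, 'dacaaeafghcaecgcbdccdafbeahdeaecaa')
  20 → (20, 'dafbeahdeaecaa')
  21 → (17, 'dccdafbeahdeaecaa')
  22 → (27, 'deaecaa')
  23 → (28, 'eaecaa')
  24 → (5, 'eafghcaecgcbdccdafbeahdeaecaa')
  25 → (24, 'eahdeaecaa')
  26 → (30, 'ecaa')
  27 → (12, 'ecgcbdccdafbeahdeaecaa')
  28 → (22, 'fbeahdeaecaa')
  29 → (7, 'fghcaecgcbdccdafbeahdeaecaa')
  30 → (14, 'gcbdccdafbeahdeaecaa')
  31 → (8, 'ghcaecgcbdccdafbeahdeaecaa')
  32 → (9, 'hcaecgcbdccdafbeahdeaecaa')
  33 → (26, 'hdeaecaa')

[33, 32, 3, 1, 4, 29, 11, 21, 6, 25, 16, 23, 31, 2, 10, 15, 18, 19, 13, 0, 20, 17, 27, 28, 5, 24, 30, 12, 22, 7, 14, 8, 9, 26]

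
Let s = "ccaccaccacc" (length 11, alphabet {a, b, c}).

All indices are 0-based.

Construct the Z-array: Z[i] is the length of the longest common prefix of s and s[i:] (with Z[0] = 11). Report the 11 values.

[11, 1, 0, 8, 1, 0, 5, 1, 0, 2, 1]

Z[0]=11
i=1: outside box; Z[1]=1 extend→box=[1,2)
i=2: outside box; Z[2]=0
i=3: outside box; Z[3]=8 extend→box=[3,11)
i=4: min(r-i=7, Z[1]=1)=1; Z[4]=1
i=5: min(r-i=6, Z[2]=0)=0; Z[5]=0
i=6: min(r-i=5, Z[3]=8)=5; Z[6]=5
i=7: min(r-i=4, Z[4]=1)=1; Z[7]=1
i=8: min(r-i=3, Z[5]=0)=0; Z[8]=0
i=9: min(r-i=2, Z[6]=5)=2; Z[9]=2
i=10: min(r-i=1, Z[7]=1)=1; Z[10]=1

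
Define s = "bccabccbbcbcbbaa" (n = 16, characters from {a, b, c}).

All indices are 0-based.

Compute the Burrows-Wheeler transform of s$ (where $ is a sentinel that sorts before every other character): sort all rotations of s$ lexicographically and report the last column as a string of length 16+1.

aabcbcccb$acbcbbb

rank  rotation           last
    0  $bccabccbbcbcbbaa  a
    1  a$bccabccbbcbcbba  a
    2  aa$bccabccbbcbcbb  b
    3  abccbbcbcbbaa$bcc  c
    4  baa$bccabccbbcbcb  b
    5  bbaa$bccabccbbcbc  c
    6  bbcbcbbaa$bccabcc  c
    7  bcbbaa$bccabccbbc  c
    8  bcbcbbaa$bccabccb  b
    9  bccabccbbcbcbbaa$  $
   10  bccbbcbcbbaa$bcca  a
   11  cabccbbcbcbbaa$bc  c
   12  cbbaa$bccabccbbcb  b
   13  cbbcbcbbaa$bccabc  c
   14  cbcbbaa$bccabccbb  b
   15  ccabccbbcbcbbaa$b  b
   16  ccbbcbcbbaa$bccab  b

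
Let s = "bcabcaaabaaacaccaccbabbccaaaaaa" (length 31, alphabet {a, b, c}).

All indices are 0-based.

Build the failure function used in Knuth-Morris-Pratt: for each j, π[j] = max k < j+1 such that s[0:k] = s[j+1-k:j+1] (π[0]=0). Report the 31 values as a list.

π[0] = 0
j=1 s[j]='c': π[1]=0 (border '')
j=2 s[j]='a': π[2]=0 (border '')
j=3 s[j]='b': π[3]=1 (border 'b')
j=4 s[j]='c': π[4]=2 (border 'bc')
j=5 s[j]='a': π[5]=3 (border 'bca')
j=6 s[j]='a': k: 3→0; π[6]=0 (border '')
j=7 s[j]='a': π[7]=0 (border '')
j=8 s[j]='b': π[8]=1 (border 'b')
j=9 s[j]='a': k: 1→0; π[9]=0 (border '')
j=10 s[j]='a': π[10]=0 (border '')
j=11 s[j]='a': π[11]=0 (border '')
j=12 s[j]='c': π[12]=0 (border '')
j=13 s[j]='a': π[13]=0 (border '')
j=14 s[j]='c': π[14]=0 (border '')
j=15 s[j]='c': π[15]=0 (border '')
j=16 s[j]='a': π[16]=0 (border '')
j=17 s[j]='c': π[17]=0 (border '')
j=18 s[j]='c': π[18]=0 (border '')
j=19 s[j]='b': π[19]=1 (border 'b')
j=20 s[j]='a': k: 1→0; π[20]=0 (border '')
j=21 s[j]='b': π[21]=1 (border 'b')
j=22 s[j]='b': k: 1→0; π[22]=1 (border 'b')
j=23 s[j]='c': π[23]=2 (border 'bc')
j=24 s[j]='c': k: 2→0; π[24]=0 (border '')
j=25 s[j]='a': π[25]=0 (border '')
j=26 s[j]='a': π[26]=0 (border '')
j=27 s[j]='a': π[27]=0 (border '')
j=28 s[j]='a': π[28]=0 (border '')
j=29 s[j]='a': π[29]=0 (border '')
j=30 s[j]='a': π[30]=0 (border '')

[0, 0, 0, 1, 2, 3, 0, 0, 1, 0, 0, 0, 0, 0, 0, 0, 0, 0, 0, 1, 0, 1, 1, 2, 0, 0, 0, 0, 0, 0, 0]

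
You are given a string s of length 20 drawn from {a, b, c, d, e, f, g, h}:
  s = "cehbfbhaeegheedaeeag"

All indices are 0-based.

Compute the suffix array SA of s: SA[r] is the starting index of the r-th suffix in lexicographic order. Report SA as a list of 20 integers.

sorted suffixes:
  #0 SA[0]=15  'aeeag'
  #1 SA[1]=7  'aeegheedaeeag'
  #2 SA[2]=18  'ag'
  #3 SA[3]=3  'bfbhaeegheedaeeag'
  #4 SA[4]=5  'bhaeegheedaeeag'
  #5 SA[5]=0  'cehbfbhaeegheedaeeag'
  #6 SA[6]=14  'daeeag'
  #7 SA[7]=17  'eag'
  #8 SA[8]=13  'edaeeag'
  #9 SA[9]=16  'eeag'
  #10 SA[10]=12  'eedaeeag'
  #11 SA[11]=8  'eegheedaeeag'
  #12 SA[12]=9  'egheedaeeag'
  #13 SA[13]=1  'ehbfbhaeegheedaeeag'
  #14 SA[14]=4  'fbhaeegheedaeeag'
  #15 SA[15]=19  'g'
  #16 SA[16]=10  'gheedaeeag'
  #17 SA[17]=6  'haeegheedaeeag'
  #18 SA[18]=2  'hbfbhaeegheedaeeag'
  #19 SA[19]=11  'heedaeeag'

[15, 7, 18, 3, 5, 0, 14, 17, 13, 16, 12, 8, 9, 1, 4, 19, 10, 6, 2, 11]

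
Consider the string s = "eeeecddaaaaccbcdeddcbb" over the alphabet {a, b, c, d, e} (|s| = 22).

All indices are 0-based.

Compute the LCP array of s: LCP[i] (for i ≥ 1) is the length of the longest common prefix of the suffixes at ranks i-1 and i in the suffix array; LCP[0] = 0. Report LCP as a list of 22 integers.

[0, 3, 2, 1, 0, 1, 1, 0, 2, 1, 1, 2, 0, 1, 1, 2, 1, 0, 1, 1, 2, 3]

rank | idx | suffix
   0 |   7 | aaaaccbcdeddcbb
   1 |   8 | aaaccbcdeddcbb
   2 |   9 | aaccbcdeddcbb
   3 |  10 | accbcdeddcbb
   4 |  21 | b
   5 |  20 | bb
   6 |  13 | bcdeddcbb
   7 |  19 | cbb
   8 |  12 | cbcdeddcbb
   9 |  11 | ccbcdeddcbb
  10 |   4 | cddaaaaccbcdeddcbb
  11 |  14 | cdeddcbb
  12 |   6 | daaaaccbcdeddcbb
  13 |  18 | dcbb
  14 |   5 | ddaaaaccbcdeddcbb
  15 |  17 | ddcbb
  16 |  15 | deddcbb
  17 |   3 | ecddaaaaccbcdeddcbb
  18 |  16 | eddcbb
  19 |   2 | eecddaaaaccbcdeddcbb
  20 |   1 | eeecddaaaaccbcdeddcbb
  21 |   0 | eeeecddaaaaccbcdeddcbb

SA = [7, 8, 9, 10, 21, 20, 13, 19, 12, 11, 4, 14, 6, 18, 5, 17, 15, 3, 16, 2, 1, 0]
[i] adj suffixes → lcp
  [1] 7/8 → 3 ('aaa')
  [2] 8/9 → 2 ('aa')
  [3] 9/10 → 1 ('a')
  [4] 10/21 → 0 ('')
  [5] 21/20 → 1 ('b')
  [6] 20/13 → 1 ('b')
  [7] 13/19 → 0 ('')
  [8] 19/12 → 2 ('cb')
  [9] 12/11 → 1 ('c')
  [10] 11/4 → 1 ('c')
  [11] 4/14 → 2 ('cd')
  [12] 14/6 → 0 ('')
  [13] 6/18 → 1 ('d')
  [14] 18/5 → 1 ('d')
  [15] 5/17 → 2 ('dd')
  [16] 17/15 → 1 ('d')
  [17] 15/3 → 0 ('')
  [18] 3/16 → 1 ('e')
  [19] 16/2 → 1 ('e')
  [20] 2/1 → 2 ('ee')
  [21] 1/0 → 3 ('eee')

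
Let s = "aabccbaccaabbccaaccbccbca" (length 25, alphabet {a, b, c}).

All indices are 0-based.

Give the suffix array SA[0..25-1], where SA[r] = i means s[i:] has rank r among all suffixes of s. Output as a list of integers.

[24, 9, 0, 15, 10, 1, 6, 16, 5, 11, 22, 12, 2, 19, 23, 8, 14, 4, 21, 18, 7, 13, 3, 20, 17]

rank | idx | suffix
   0 |  24 | a
   1 |   9 | aabbccaaccbccbca
   2 |   0 | aabccbaccaabbccaaccbccbca
   3 |  15 | aaccbccbca
   4 |  10 | abbccaaccbccbca
   5 |   1 | abccbaccaabbccaaccbccbca
   6 |   6 | accaabbccaaccbccbca
   7 |  16 | accbccbca
   8 |   5 | baccaabbccaaccbccbca
   9 |  11 | bbccaaccbccbca
  10 |  22 | bca
  11 |  12 | bccaaccbccbca
  12 |   2 | bccbaccaabbccaaccbccbca
  13 |  19 | bccbca
  14 |  23 | ca
  15 |   8 | caabbccaaccbccbca
  16 |  14 | caaccbccbca
  17 |   4 | cbaccaabbccaaccbccbca
  18 |  21 | cbca
  19 |  18 | cbccbca
  20 |   7 | ccaabbccaaccbccbca
  21 |  13 | ccaaccbccbca
  22 |   3 | ccbaccaabbccaaccbccbca
  23 |  20 | ccbca
  24 |  17 | ccbccbca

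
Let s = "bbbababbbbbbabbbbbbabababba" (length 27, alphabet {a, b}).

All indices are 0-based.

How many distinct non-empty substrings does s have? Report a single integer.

263

rank→(start, suffix):
  0 → (26, 'a')
  1 → (19, 'abababba')
  2 → (21, 'ababba')
  3 → (3, 'ababbbbbbabbbbbbabababba')
  4 → (23, 'abba')
  5 → (12, 'abbbbbbabababba')
  6 → (5, 'abbbbbbabbbbbbabababba')
  7 → (25, 'ba')
  8 → (18, 'babababba')
  9 → (20, 'bababba')
  10 → (2, 'bababbbbbbabbbbbbabababba')
  11 → (22, 'babba')
  12 → (11, 'babbbbbbabababba')
  13 → (4, 'babbbbbbabbbbbbabababba')
  14 → (24, 'bba')
  15 → (17, 'bbabababba')
  16 → (1, 'bbababbbbbbabbbbbbabababba')
  17 → (10, 'bbabbbbbbabababba')
  18 → (16, 'bbbabababba')
  19 → (0, 'bbbababbbbbbabbbbbbabababba')
  20 → (9, 'bbbabbbbbbabababba')
  21 → (15, 'bbbbabababba')
  22 → (8, 'bbbbabbbbbbabababba')
  23 → (14, 'bbbbbabababba')
  24 → (7, 'bbbbbabbbbbbabababba')
  25 → (13, 'bbbbbbabababba')
  26 → (6, 'bbbbbbabbbbbbabababba')

SA = [26, 19, 21, 3, 23, 12, 5, 25, 18, 20, 2, 22, 11, 4, 24, 17, 1, 10, 16, 0, 9, 15, 8, 14, 7, 13, 6]
rank  pair      lcp
   1  s[26:],s[19:]  1  'a'
   2  s[19:],s[21:]  4  'abab'
   3  s[21:],s[3:]  5  'ababb'
   4  s[3:],s[23:]  2  'ab'
   5  s[23:],s[12:]  3  'abb'
   6  s[12:],s[5:]  9  'abbbbbbab'
   7  s[5:],s[25:]  0  ''
   8  s[25:],s[18:]  2  'ba'
   9  s[18:],s[20:]  5  'babab'
  10  s[20:],s[2:]  6  'bababb'
  11  s[2:],s[22:]  3  'bab'
  12  s[22:],s[11:]  4  'babb'
  13  s[11:],s[4:]  10  'babbbbbbab'
  14  s[4:],s[24:]  1  'b'
  15  s[24:],s[17:]  3  'bba'
  16  s[17:],s[1:]  6  'bbabab'
  17  s[1:],s[10:]  4  'bbab'
  18  s[10:],s[16:]  2  'bb'
  19  s[16:],s[0:]  7  'bbbabab'
  20  s[0:],s[9:]  5  'bbbab'
  21  s[9:],s[15:]  3  'bbb'
  22  s[15:],s[8:]  6  'bbbbab'
  23  s[8:],s[14:]  4  'bbbb'
  24  s[14:],s[7:]  7  'bbbbbab'
  25  s[7:],s[13:]  5  'bbbbb'
  26  s[13:],s[6:]  8  'bbbbbbab'

n(n+1)/2 = 27·28/2 = 378
Σ LCP = 0 + 1 + 4 + 5 + 2 + 3 + 9 + 0 + 2 + 5 + 6 + 3 + 4 + 10 + 1 + 3 + 6 + 4 + 2 + 7 + 5 + 3 + 6 + 4 + 7 + 5 + 8 = 115
distinct = 378 − 115 = 263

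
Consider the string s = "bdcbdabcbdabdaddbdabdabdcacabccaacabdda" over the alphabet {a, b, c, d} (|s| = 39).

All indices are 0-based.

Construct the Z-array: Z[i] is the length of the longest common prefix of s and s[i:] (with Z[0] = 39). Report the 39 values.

Z[0]=39
i=1: i≥r, start 0; Z[1]=0
i=2: i≥r, start 0; Z[2]=0
i=3: i≥r, start 0; Z[3]=2 extend→box=[3,5)
i=4: min(r-i=1, Z[1]=0)=0; Z[4]=0
i=5: i≥r, start 0; Z[5]=0
i=6: i≥r, start 0; Z[6]=1 extend→box=[6,7)
i=7: i≥r, start 0; Z[7]=0
i=8: i≥r, start 0; Z[8]=2 extend→box=[8,10)
i=9: min(r-i=1, Z[1]=0)=0; Z[9]=0
i=10: i≥r, start 0; Z[10]=0
i=11: i≥r, start 0; Z[11]=2 extend→box=[11,13)
i=12: min(r-i=1, Z[1]=0)=0; Z[12]=0
i=13: i≥r, start 0; Z[13]=0
i=14: i≥r, start 0; Z[14]=0
i=15: i≥r, start 0; Z[15]=0
i=16: i≥r, start 0; Z[16]=2 extend→box=[16,18)
i=17: min(r-i=1, Z[1]=0)=0; Z[17]=0
i=18: i≥r, start 0; Z[18]=0
i=19: i≥r, start 0; Z[19]=2 extend→box=[19,21)
i=20: min(r-i=1, Z[1]=0)=0; Z[20]=0
i=21: i≥r, start 0; Z[21]=0
i=22: i≥r, start 0; Z[22]=3 extend→box=[22,25)
i=23: min(r-i=2, Z[1]=0)=0; Z[23]=0
i=24: min(r-i=1, Z[2]=0)=0; Z[24]=0
i=25: i≥r, start 0; Z[25]=0
i=26: i≥r, start 0; Z[26]=0
i=27: i≥r, start 0; Z[27]=0
i=28: i≥r, start 0; Z[28]=1 extend→box=[28,29)
i=29: i≥r, start 0; Z[29]=0
i=30: i≥r, start 0; Z[30]=0
i=31: i≥r, start 0; Z[31]=0
i=32: i≥r, start 0; Z[32]=0
i=33: i≥r, start 0; Z[33]=0
i=34: i≥r, start 0; Z[34]=0
i=35: i≥r, start 0; Z[35]=2 extend→box=[35,37)
i=36: min(r-i=1, Z[1]=0)=0; Z[36]=0
i=37: i≥r, start 0; Z[37]=0
i=38: i≥r, start 0; Z[38]=0

[39, 0, 0, 2, 0, 0, 1, 0, 2, 0, 0, 2, 0, 0, 0, 0, 2, 0, 0, 2, 0, 0, 3, 0, 0, 0, 0, 0, 1, 0, 0, 0, 0, 0, 0, 2, 0, 0, 0]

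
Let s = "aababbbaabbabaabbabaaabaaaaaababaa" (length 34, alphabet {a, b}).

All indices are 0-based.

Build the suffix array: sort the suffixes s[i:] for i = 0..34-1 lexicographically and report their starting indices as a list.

rank→(start, suffix):
  0 → (33, 'a')
  1 → (32, 'aa')
  2 → (23, 'aaaaaababaa')
  3 → (24, 'aaaaababaa')
  4 → (25, 'aaaababaa')
  5 → (19, 'aaabaaaaaababaa')
  6 → (26, 'aaababaa')
  7 → (20, 'aabaaaaaababaa')
  8 → (27, 'aababaa')
  9 → (0, 'aababbbaabbabaabbabaaabaaaaaababaa')
  10 → (13, 'aabbabaaabaaaaaababaa')
  11 → (7, 'aabbabaabbabaaabaaaaaababaa')
  12 → (30, 'abaa')
  13 → (21, 'abaaaaaababaa')
  14 → (17, 'abaaabaaaaaababaa')
  15 → (11, 'abaabbabaaabaaaaaababaa')
  16 → (28, 'ababaa')
  17 → (1, 'ababbbaabbabaabbabaaabaaaaaababaa')
  18 → (14, 'abbabaaabaaaaaababaa')
  19 → (8, 'abbabaabbabaaabaaaaaababaa')
  20 → (3, 'abbbaabbabaabbabaaabaaaaaababaa')
  21 → (31, 'baa')
  22 → (22, 'baaaaaababaa')
  23 → (18, 'baaabaaaaaababaa')
  24 → (12, 'baabbabaaabaaaaaababaa')
  25 → (6, 'baabbabaabbabaaabaaaaaababaa')
  26 → (29, 'babaa')
  27 → (16, 'babaaabaaaaaababaa')
  28 → (10, 'babaabbabaaabaaaaaababaa')
  29 → (2, 'babbbaabbabaabbabaaabaaaaaababaa')
  30 → (5, 'bbaabbabaabbabaaabaaaaaababaa')
  31 → (15, 'bbabaaabaaaaaababaa')
  32 → (9, 'bbabaabbabaaabaaaaaababaa')
  33 → (4, 'bbbaabbabaabbabaaabaaaaaababaa')

[33, 32, 23, 24, 25, 19, 26, 20, 27, 0, 13, 7, 30, 21, 17, 11, 28, 1, 14, 8, 3, 31, 22, 18, 12, 6, 29, 16, 10, 2, 5, 15, 9, 4]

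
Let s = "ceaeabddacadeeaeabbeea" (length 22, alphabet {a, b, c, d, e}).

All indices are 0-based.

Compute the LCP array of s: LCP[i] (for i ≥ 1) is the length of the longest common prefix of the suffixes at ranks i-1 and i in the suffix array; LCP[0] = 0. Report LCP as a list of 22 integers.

rank→(start, suffix):
  0 → (21, 'a')
  1 → (16, 'abbeea')
  2 → (4, 'abddacadeeaeabbeea')
  3 → (8, 'acadeeaeabbeea')
  4 → (10, 'adeeaeabbeea')
  5 → (14, 'aeabbeea')
  6 → (2, 'aeabddacadeeaeabbeea')
  7 → (17, 'bbeea')
  8 → (5, 'bddacadeeaeabbeea')
  9 → (18, 'beea')
  10 → (9, 'cadeeaeabbeea')
  11 → (0, 'ceaeabddacadeeaeabbeea')
  12 → (7, 'dacadeeaeabbeea')
  13 → (6, 'ddacadeeaeabbeea')
  14 → (11, 'deeaeabbeea')
  15 → (20, 'ea')
  16 → (15, 'eabbeea')
  17 → (3, 'eabddacadeeaeabbeea')
  18 → (13, 'eaeabbeea')
  19 → (1, 'eaeabddacadeeaeabbeea')
  20 → (19, 'eea')
  21 → (12, 'eeaeabbeea')

SA = [21, 16, 4, 8, 10, 14, 2, 17, 5, 18, 9, 0, 7, 6, 11, 20, 15, 3, 13, 1, 19, 12]
rank  pair      lcp
   1  s[21:],s[16:]  1  'a'
   2  s[16:],s[4:]  2  'ab'
   3  s[4:],s[8:]  1  'a'
   4  s[8:],s[10:]  1  'a'
   5  s[10:],s[14:]  1  'a'
   6  s[14:],s[2:]  4  'aeab'
   7  s[2:],s[17:]  0  ''
   8  s[17:],s[5:]  1  'b'
   9  s[5:],s[18:]  1  'b'
  10  s[18:],s[9:]  0  ''
  11  s[9:],s[0:]  1  'c'
  12  s[0:],s[7:]  0  ''
  13  s[7:],s[6:]  1  'd'
  14  s[6:],s[11:]  1  'd'
  15  s[11:],s[20:]  0  ''
  16  s[20:],s[15:]  2  'ea'
  17  s[15:],s[3:]  3  'eab'
  18  s[3:],s[13:]  2  'ea'
  19  s[13:],s[1:]  5  'eaeab'
  20  s[1:],s[19:]  1  'e'
  21  s[19:],s[12:]  3  'eea'

[0, 1, 2, 1, 1, 1, 4, 0, 1, 1, 0, 1, 0, 1, 1, 0, 2, 3, 2, 5, 1, 3]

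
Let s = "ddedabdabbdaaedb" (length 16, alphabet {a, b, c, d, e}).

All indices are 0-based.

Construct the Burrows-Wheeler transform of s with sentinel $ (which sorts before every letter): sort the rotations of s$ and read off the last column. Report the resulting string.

bdddadababbee$dda

rank  rotation           last
    0  $ddedabdabbdaaedb  b
    1  aaedb$ddedabdabbd  d
    2  abbdaaedb$ddedabd  d
    3  abdabbdaaedb$dded  d
    4  aedb$ddedabdabbda  a
    5  b$ddedabdabbdaaed  d
    6  bbdaaedb$ddedabda  a
    7  bdaaedb$ddedabdab  b
    8  bdabbdaaedb$ddeda  a
    9  daaedb$ddedabdabb  b
   10  dabbdaaedb$ddedab  b
   11  dabdabbdaaedb$dde  e
   12  db$ddedabdabbdaae  e
   13  ddedabdabbdaaedb$  $
   14  dedabdabbdaaedb$d  d
   15  edabdabbdaaedb$dd  d
   16  edb$ddedabdabbdaa  a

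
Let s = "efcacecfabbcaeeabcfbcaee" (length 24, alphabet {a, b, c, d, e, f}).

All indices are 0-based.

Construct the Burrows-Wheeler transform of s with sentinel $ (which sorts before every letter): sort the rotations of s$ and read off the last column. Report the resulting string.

efecccafbafbbaebeecaa$cce

rank  rotation                   last
    0  $efcacecfabbcaeeabcfbcaee  e
    1  abbcaeeabcfbcaee$efcacecf  f
    2  abcfbcaee$efcacecfabbcaee  e
    3  acecfabbcaeeabcfbcaee$efc  c
    4  aee$efcacecfabbcaeeabcfbc  c
    5  aeeabcfbcaee$efcacecfabbc  c
    6  bbcaeeabcfbcaee$efcacecfa  a
    7  bcaee$efcacecfabbcaeeabcf  f
    8  bcaeeabcfbcaee$efcacecfab  b
    9  bcfbcaee$efcacecfabbcaeea  a
   10  cacecfabbcaeeabcfbcaee$ef  f
   11  caee$efcacecfabbcaeeabcfb  b
   12  caeeabcfbcaee$efcacecfabb  b
   13  cecfabbcaeeabcfbcaee$efca  a
   14  cfabbcaeeabcfbcaee$efcace  e
   15  cfbcaee$efcacecfabbcaeeab  b
   16  e$efcacecfabbcaeeabcfbcae  e
   17  eabcfbcaee$efcacecfabbcae  e
   18  ecfabbcaeeabcfbcaee$efcac  c
   19  ee$efcacecfabbcaeeabcfbca  a
   20  eeabcfbcaee$efcacecfabbca  a
   21  efcacecfabbcaeeabcfbcaee$  $
   22  fabbcaeeabcfbcaee$efcacec  c
   23  fbcaee$efcacecfabbcaeeabc  c
   24  fcacecfabbcaeeabcfbcaee$e  e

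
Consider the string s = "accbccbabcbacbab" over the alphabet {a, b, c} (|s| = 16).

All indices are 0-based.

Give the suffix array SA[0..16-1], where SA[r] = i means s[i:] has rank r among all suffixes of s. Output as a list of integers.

rank | idx | suffix
   0 |  14 | ab
   1 |   7 | abcbacbab
   2 |  11 | acbab
   3 |   0 | accbccbabcbacbab
   4 |  15 | b
   5 |  13 | bab
   6 |   6 | babcbacbab
   7 |  10 | bacbab
   8 |   8 | bcbacbab
   9 |   3 | bccbabcbacbab
  10 |  12 | cbab
  11 |   5 | cbabcbacbab
  12 |   9 | cbacbab
  13 |   2 | cbccbabcbacbab
  14 |   4 | ccbabcbacbab
  15 |   1 | ccbccbabcbacbab

[14, 7, 11, 0, 15, 13, 6, 10, 8, 3, 12, 5, 9, 2, 4, 1]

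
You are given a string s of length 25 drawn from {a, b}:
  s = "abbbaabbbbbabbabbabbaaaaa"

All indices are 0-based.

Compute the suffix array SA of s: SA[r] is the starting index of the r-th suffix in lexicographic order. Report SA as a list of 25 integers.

[24, 23, 22, 21, 20, 4, 17, 14, 11, 0, 5, 19, 3, 16, 13, 10, 18, 2, 15, 12, 9, 1, 8, 7, 6]

sorted suffixes:
  #0 SA[0]=24  'a'
  #1 SA[1]=23  'aa'
  #2 SA[2]=22  'aaa'
  #3 SA[3]=21  'aaaa'
  #4 SA[4]=20  'aaaaa'
  #5 SA[5]=4  'aabbbbbabbabbabbaaaaa'
  #6 SA[6]=17  'abbaaaaa'
  #7 SA[7]=14  'abbabbaaaaa'
  #8 SA[8]=11  'abbabbabbaaaaa'
  #9 SA[9]=0  'abbbaabbbbbabbabbabbaaaaa'
  #10 SA[10]=5  'abbbbbabbabbabbaaaaa'
  #11 SA[11]=19  'baaaaa'
  #12 SA[12]=3  'baabbbbbabbabbabbaaaaa'
  #13 SA[13]=16  'babbaaaaa'
  #14 SA[14]=13  'babbabbaaaaa'
  #15 SA[15]=10  'babbabbabbaaaaa'
  #16 SA[16]=18  'bbaaaaa'
  #17 SA[17]=2  'bbaabbbbbabbabbabbaaaaa'
  #18 SA[18]=15  'bbabbaaaaa'
  #19 SA[19]=12  'bbabbabbaaaaa'
  #20 SA[20]=9  'bbabbabbabbaaaaa'
  #21 SA[21]=1  'bbbaabbbbbabbabbabbaaaaa'
  #22 SA[22]=8  'bbbabbabbabbaaaaa'
  #23 SA[23]=7  'bbbbabbabbabbaaaaa'
  #24 SA[24]=6  'bbbbbabbabbabbaaaaa'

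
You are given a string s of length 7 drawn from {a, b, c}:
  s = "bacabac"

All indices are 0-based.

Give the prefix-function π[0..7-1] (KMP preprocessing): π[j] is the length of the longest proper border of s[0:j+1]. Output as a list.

[0, 0, 0, 0, 1, 2, 3]

π[0] = 0
j=1 s[j]='a': π[1]=0 (border '')
j=2 s[j]='c': π[2]=0 (border '')
j=3 s[j]='a': π[3]=0 (border '')
j=4 s[j]='b': π[4]=1 (border 'b')
j=5 s[j]='a': π[5]=2 (border 'ba')
j=6 s[j]='c': π[6]=3 (border 'bac')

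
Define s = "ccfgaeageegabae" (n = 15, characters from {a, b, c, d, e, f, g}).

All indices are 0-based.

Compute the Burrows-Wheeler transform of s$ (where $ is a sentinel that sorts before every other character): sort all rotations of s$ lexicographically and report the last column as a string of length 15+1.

rank  rotation          last
    0  $ccfgaeageegabae  e
    1  abae$ccfgaeageeg  g
    2  ae$ccfgaeageegab  b
    3  aeageegabae$ccfg  g
    4  ageegabae$ccfgae  e
    5  bae$ccfgaeageega  a
    6  ccfgaeageegabae$  $
    7  cfgaeageegabae$c  c
    8  e$ccfgaeageegaba  a
    9  eageegabae$ccfga  a
   10  eegabae$ccfgaeag  g
   11  egabae$ccfgaeage  e
   12  fgaeageegabae$cc  c
   13  gabae$ccfgaeagee  e
   14  gaeageegabae$ccf  f
   15  geegabae$ccfgaea  a

egbgea$caagecefa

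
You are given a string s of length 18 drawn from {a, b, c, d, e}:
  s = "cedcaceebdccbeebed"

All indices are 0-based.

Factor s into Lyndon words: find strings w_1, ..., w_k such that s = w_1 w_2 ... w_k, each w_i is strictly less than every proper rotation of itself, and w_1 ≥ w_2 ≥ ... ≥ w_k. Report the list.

["ced", "c", "aceebdccbeebed"]

emit factor 1: 'ced' (i=0, period=3)
emit factor 2: 'c' (i=3, period=1)
emit factor 3: 'aceebdccbeebed' (i=4, period=14)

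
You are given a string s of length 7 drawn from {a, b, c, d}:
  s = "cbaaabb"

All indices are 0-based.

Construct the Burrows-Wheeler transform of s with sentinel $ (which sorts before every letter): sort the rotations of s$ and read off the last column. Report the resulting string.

rank  rotation  last
    0  $cbaaabb  b
    1  aaabb$cb  b
    2  aabb$cba  a
    3  abb$cbaa  a
    4  b$cbaaab  b
    5  baaabb$c  c
    6  bb$cbaaa  a
    7  cbaaabb$  $

bbaabca$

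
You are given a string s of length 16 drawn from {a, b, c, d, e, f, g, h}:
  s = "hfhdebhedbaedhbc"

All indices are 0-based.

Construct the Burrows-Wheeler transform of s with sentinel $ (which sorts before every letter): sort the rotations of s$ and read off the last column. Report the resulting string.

cbdhebehedhahdfb$

rank  rotation           last
    0  $hfhdebhedbaedhbc  c
    1  aedhbc$hfhdebhedb  b
    2  baedhbc$hfhdebhed  d
    3  bc$hfhdebhedbaedh  h
    4  bhedbaedhbc$hfhde  e
    5  c$hfhdebhedbaedhb  b
    6  dbaedhbc$hfhdebhe  e
    7  debhedbaedhbc$hfh  h
    8  dhbc$hfhdebhedbae  e
    9  ebhedbaedhbc$hfhd  d
   10  edbaedhbc$hfhdebh  h
   11  edhbc$hfhdebhedba  a
   12  fhdebhedbaedhbc$h  h
   13  hbc$hfhdebhedbaed  d
   14  hdebhedbaedhbc$hf  f
   15  hedbaedhbc$hfhdeb  b
   16  hfhdebhedbaedhbc$  $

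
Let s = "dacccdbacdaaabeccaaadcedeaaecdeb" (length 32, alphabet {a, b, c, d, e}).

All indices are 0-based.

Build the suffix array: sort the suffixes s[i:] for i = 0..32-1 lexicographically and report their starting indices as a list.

[10, 17, 11, 18, 25, 12, 1, 7, 19, 26, 31, 6, 13, 16, 15, 2, 3, 8, 4, 28, 21, 9, 0, 5, 20, 23, 29, 24, 30, 14, 27, 22]

rank→(start, suffix):
  0 → (10, 'aaabeccaaadcedeaaecdeb')
  1 → (17, 'aaadcedeaaecdeb')
  2 → (11, 'aabeccaaadcedeaaecdeb')
  3 → (18, 'aadcedeaaecdeb')
  4 → (25, 'aaecdeb')
  5 → (12, 'abeccaaadcedeaaecdeb')
  6 → (1, 'acccdbacdaaabeccaaadcedeaaecdeb')
  7 → (7, 'acdaaabeccaaadcedeaaecdeb')
  8 → (19, 'adcedeaaecdeb')
  9 → (26, 'aecdeb')
  10 → (31, 'b')
  11 → (6, 'bacdaaabeccaaadcedeaaecdeb')
  12 → (13, 'beccaaadcedeaaecdeb')
  13 → (16, 'caaadcedeaaecdeb')
  14 → (15, 'ccaaadcedeaaecdeb')
  15 → (2, 'cccdbacdaaabeccaaadcedeaaecdeb')
  16 → (3, 'ccdbacdaaabeccaaadcedeaaecdeb')
  17 → (8, 'cdaaabeccaaadcedeaaecdeb')
  18 → (4, 'cdbacdaaabeccaaadcedeaaecdeb')
  19 → (28, 'cdeb')
  20 → (21, 'cedeaaecdeb')
  21 → (9, 'daaabeccaaadcedeaaecdeb')
  22 → (0, 'dacccdbacdaaabeccaaadcedeaaecdeb')
  23 → (5, 'dbacdaaabeccaaadcedeaaecdeb')
  24 → (20, 'dcedeaaecdeb')
  25 → (23, 'deaaecdeb')
  26 → (29, 'deb')
  27 → (24, 'eaaecdeb')
  28 → (30, 'eb')
  29 → (14, 'eccaaadcedeaaecdeb')
  30 → (27, 'ecdeb')
  31 → (22, 'edeaaecdeb')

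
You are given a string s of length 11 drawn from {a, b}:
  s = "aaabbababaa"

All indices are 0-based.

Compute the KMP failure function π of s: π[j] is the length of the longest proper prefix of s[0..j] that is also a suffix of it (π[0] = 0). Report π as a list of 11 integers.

[0, 1, 2, 0, 0, 1, 0, 1, 0, 1, 2]

π[0] = 0
j=1 s[j]='a': π[1]=1 (border 'a')
j=2 s[j]='a': π[2]=2 (border 'aa')
j=3 s[j]='b': k: 2→1→0; π[3]=0 (border '')
j=4 s[j]='b': π[4]=0 (border '')
j=5 s[j]='a': π[5]=1 (border 'a')
j=6 s[j]='b': k: 1→0; π[6]=0 (border '')
j=7 s[j]='a': π[7]=1 (border 'a')
j=8 s[j]='b': k: 1→0; π[8]=0 (border '')
j=9 s[j]='a': π[9]=1 (border 'a')
j=10 s[j]='a': π[10]=2 (border 'aa')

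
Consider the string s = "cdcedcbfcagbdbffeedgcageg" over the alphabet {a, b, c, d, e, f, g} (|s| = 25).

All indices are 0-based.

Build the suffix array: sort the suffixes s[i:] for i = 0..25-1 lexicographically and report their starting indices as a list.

rank→(start, suffix):
  0 → (9, 'agbdbffeedgcageg')
  1 → (21, 'ageg')
  2 → (11, 'bdbffeedgcageg')
  3 → (6, 'bfcagbdbffeedgcageg')
  4 → (13, 'bffeedgcageg')
  5 → (8, 'cagbdbffeedgcageg')
  6 → (20, 'cageg')
  7 → (5, 'cbfcagbdbffeedgcageg')
  8 → (0, 'cdcedcbfcagbdbffeedgcageg')
  9 → (2, 'cedcbfcagbdbffeedgcageg')
  10 → (12, 'dbffeedgcageg')
  11 → (4, 'dcbfcagbdbffeedgcageg')
  12 → (1, 'dcedcbfcagbdbffeedgcageg')
  13 → (18, 'dgcageg')
  14 → (3, 'edcbfcagbdbffeedgcageg')
  15 → (17, 'edgcageg')
  16 → (16, 'eedgcageg')
  17 → (23, 'eg')
  18 → (7, 'fcagbdbffeedgcageg')
  19 → (15, 'feedgcageg')
  20 → (14, 'ffeedgcageg')
  21 → (24, 'g')
  22 → (10, 'gbdbffeedgcageg')
  23 → (19, 'gcageg')
  24 → (22, 'geg')

[9, 21, 11, 6, 13, 8, 20, 5, 0, 2, 12, 4, 1, 18, 3, 17, 16, 23, 7, 15, 14, 24, 10, 19, 22]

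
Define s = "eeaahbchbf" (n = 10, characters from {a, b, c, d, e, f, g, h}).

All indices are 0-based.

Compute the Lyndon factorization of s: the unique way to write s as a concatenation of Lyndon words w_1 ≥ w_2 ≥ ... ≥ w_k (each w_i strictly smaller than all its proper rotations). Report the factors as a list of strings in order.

["e", "e", "aahbchbf"]

emit factor 1: 'e' (i=0, period=1)
emit factor 2: 'e' (i=1, period=1)
emit factor 3: 'aahbchbf' (i=2, period=8)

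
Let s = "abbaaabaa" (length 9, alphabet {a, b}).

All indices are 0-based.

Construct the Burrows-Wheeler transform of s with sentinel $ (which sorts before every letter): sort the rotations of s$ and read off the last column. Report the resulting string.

aabbaa$aba

rank  rotation    last
    0  $abbaaabaa  a
    1  a$abbaaaba  a
    2  aa$abbaaab  b
    3  aaabaa$abb  b
    4  aabaa$abba  a
    5  abaa$abbaa  a
    6  abbaaabaa$  $
    7  baa$abbaaa  a
    8  baaabaa$ab  b
    9  bbaaabaa$a  a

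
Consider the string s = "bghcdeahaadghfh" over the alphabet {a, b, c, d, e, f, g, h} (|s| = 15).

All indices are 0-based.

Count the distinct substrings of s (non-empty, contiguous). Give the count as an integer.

112

rank→(start, suffix):
  0 → (8, 'aadghfh')
  1 → (9, 'adghfh')
  2 → (6, 'ahaadghfh')
  3 → (0, 'bghcdeahaadghfh')
  4 → (3, 'cdeahaadghfh')
  5 → (4, 'deahaadghfh')
  6 → (10, 'dghfh')
  7 → (5, 'eahaadghfh')
  8 → (13, 'fh')
  9 → (1, 'ghcdeahaadghfh')
  10 → (11, 'ghfh')
  11 → (14, 'h')
  12 → (7, 'haadghfh')
  13 → (2, 'hcdeahaadghfh')
  14 → (12, 'hfh')

SA = [8, 9, 6, 0, 3, 4, 10, 5, 13, 1, 11, 14, 7, 2, 12]
i: (SA[i-1],SA[i]) lcp shared
  1: (8,9) 1 'a'
  2: (9,6) 1 'a'
  3: (6,0) 0 ''
  4: (0,3) 0 ''
  5: (3,4) 0 ''
  6: (4,10) 1 'd'
  7: (10,5) 0 ''
  8: (5,13) 0 ''
  9: (13,1) 0 ''
  10: (1,11) 2 'gh'
  11: (11,14) 0 ''
  12: (14,7) 1 'h'
  13: (7,2) 1 'h'
  14: (2,12) 1 'h'

n(n+1)/2 = 15·16/2 = 120
Σ LCP = 0 + 1 + 1 + 0 + 0 + 0 + 1 + 0 + 0 + 0 + 2 + 0 + 1 + 1 + 1 = 8
distinct = 120 − 8 = 112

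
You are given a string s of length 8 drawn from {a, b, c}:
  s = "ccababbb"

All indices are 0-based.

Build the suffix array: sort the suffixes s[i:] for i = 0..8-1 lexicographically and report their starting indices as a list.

[2, 4, 7, 3, 6, 5, 1, 0]

rank | idx | suffix
   0 |   2 | ababbb
   1 |   4 | abbb
   2 |   7 | b
   3 |   3 | babbb
   4 |   6 | bb
   5 |   5 | bbb
   6 |   1 | cababbb
   7 |   0 | ccababbb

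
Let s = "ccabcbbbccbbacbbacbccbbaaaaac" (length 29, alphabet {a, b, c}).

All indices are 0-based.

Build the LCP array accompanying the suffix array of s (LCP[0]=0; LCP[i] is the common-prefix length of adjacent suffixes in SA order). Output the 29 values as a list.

sorted suffixes:
  #0 SA[0]=23  'aaaaac'
  #1 SA[1]=24  'aaaac'
  #2 SA[2]=25  'aaac'
  #3 SA[3]=26  'aac'
  #4 SA[4]=2  'abcbbbccbbacbbacbccbbaaaaac'
  #5 SA[5]=27  'ac'
  #6 SA[6]=12  'acbbacbccbbaaaaac'
  #7 SA[7]=16  'acbccbbaaaaac'
  #8 SA[8]=22  'baaaaac'
  #9 SA[9]=11  'bacbbacbccbbaaaaac'
  #10 SA[10]=15  'bacbccbbaaaaac'
  #11 SA[11]=21  'bbaaaaac'
  #12 SA[12]=10  'bbacbbacbccbbaaaaac'
  #13 SA[13]=14  'bbacbccbbaaaaac'
  #14 SA[14]=5  'bbbccbbacbbacbccbbaaaaac'
  #15 SA[15]=6  'bbccbbacbbacbccbbaaaaac'
  #16 SA[16]=3  'bcbbbccbbacbbacbccbbaaaaac'
  #17 SA[17]=18  'bccbbaaaaac'
  #18 SA[18]=7  'bccbbacbbacbccbbaaaaac'
  #19 SA[19]=28  'c'
  #20 SA[20]=1  'cabcbbbccbbacbbacbccbbaaaaac'
  #21 SA[21]=20  'cbbaaaaac'
  #22 SA[22]=9  'cbbacbbacbccbbaaaaac'
  #23 SA[23]=13  'cbbacbccbbaaaaac'
  #24 SA[24]=4  'cbbbccbbacbbacbccbbaaaaac'
  #25 SA[25]=17  'cbccbbaaaaac'
  #26 SA[26]=0  'ccabcbbbccbbacbbacbccbbaaaaac'
  #27 SA[27]=19  'ccbbaaaaac'
  #28 SA[28]=8  'ccbbacbbacbccbbaaaaac'

SA = [23, 24, 25, 26, 2, 27, 12, 16, 22, 11, 15, 21, 10, 14, 5, 6, 3, 18, 7, 28, 1, 20, 9, 13, 4, 17, 0, 19, 8]
rank  pair      lcp
   1  s[23:],s[24:]  4  'aaaa'
   2  s[24:],s[25:]  3  'aaa'
   3  s[25:],s[26:]  2  'aa'
   4  s[26:],s[2:]  1  'a'
   5  s[2:],s[27:]  1  'a'
   6  s[27:],s[12:]  2  'ac'
   7  s[12:],s[16:]  3  'acb'
   8  s[16:],s[22:]  0  ''
   9  s[22:],s[11:]  2  'ba'
  10  s[11:],s[15:]  4  'bacb'
  11  s[15:],s[21:]  1  'b'
  12  s[21:],s[10:]  3  'bba'
  13  s[10:],s[14:]  5  'bbacb'
  14  s[14:],s[5:]  2  'bb'
  15  s[5:],s[6:]  2  'bb'
  16  s[6:],s[3:]  1  'b'
  17  s[3:],s[18:]  2  'bc'
  18  s[18:],s[7:]  6  'bccbba'
  19  s[7:],s[28:]  0  ''
  20  s[28:],s[1:]  1  'c'
  21  s[1:],s[20:]  1  'c'
  22  s[20:],s[9:]  4  'cbba'
  23  s[9:],s[13:]  6  'cbbacb'
  24  s[13:],s[4:]  3  'cbb'
  25  s[4:],s[17:]  2  'cb'
  26  s[17:],s[0:]  1  'c'
  27  s[0:],s[19:]  2  'cc'
  28  s[19:],s[8:]  5  'ccbba'

[0, 4, 3, 2, 1, 1, 2, 3, 0, 2, 4, 1, 3, 5, 2, 2, 1, 2, 6, 0, 1, 1, 4, 6, 3, 2, 1, 2, 5]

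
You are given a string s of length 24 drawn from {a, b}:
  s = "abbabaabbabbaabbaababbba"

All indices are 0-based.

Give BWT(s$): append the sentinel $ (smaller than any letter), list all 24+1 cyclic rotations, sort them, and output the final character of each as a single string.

rank  rotation                   last
    0  $abbabaabbabbaabbaababbba  a
    1  a$abbabaabbabbaabbaababbb  b
    2  aababbba$abbabaabbabbaabb  b
    3  aabbaababbba$abbabaabbabb  b
    4  aabbabbaabbaababbba$abbab  b
    5  abaabbabbaabbaababbba$abb  b
    6  ababbba$abbabaabbabbaabba  a
    7  abbaababbba$abbabaabbabba  a
    8  abbaabbaababbba$abbabaabb  b
    9  abbabaabbabbaabbaababbba$  $
   10  abbabbaabbaababbba$abbaba  a
   11  abbba$abbabaabbabbaabbaab  b
   12  ba$abbabaabbabbaabbaababb  b
   13  baababbba$abbabaabbabbaab  b
   14  baabbaababbba$abbabaabbab  b
   15  baabbabbaabbaababbba$abba  a
   16  babaabbabbaabbaababbba$ab  b
   17  babbaabbaababbba$abbabaab  b
   18  babbba$abbabaabbabbaabbaa  a
   19  bba$abbabaabbabbaabbaabab  b
   20  bbaababbba$abbabaabbabbaa  a
   21  bbaabbaababbba$abbabaabba  a
   22  bbabaabbabbaabbaababbba$a  a
   23  bbabbaabbaababbba$abbabaa  a
   24  bbba$abbabaabbabbaabbaaba  a

abbbbbaab$abbbbabbabaaaaa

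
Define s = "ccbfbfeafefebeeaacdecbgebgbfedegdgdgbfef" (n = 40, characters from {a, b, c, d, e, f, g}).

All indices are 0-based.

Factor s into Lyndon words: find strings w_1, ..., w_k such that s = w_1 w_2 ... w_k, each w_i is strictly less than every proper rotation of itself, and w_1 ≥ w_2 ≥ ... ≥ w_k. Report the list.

["c", "c", "bfbfe", "afefebee", "aacdecbgebgbfedegdgdgbfef"]

emit factor 1: 'c' (i=0, period=1)
emit factor 2: 'c' (i=1, period=1)
emit factor 3: 'bfbfe' (i=2, period=5)
emit factor 4: 'afefebee' (i=7, period=8)
emit factor 5: 'aacdecbgebgbfedegdgdgbfef' (i=15, period=25)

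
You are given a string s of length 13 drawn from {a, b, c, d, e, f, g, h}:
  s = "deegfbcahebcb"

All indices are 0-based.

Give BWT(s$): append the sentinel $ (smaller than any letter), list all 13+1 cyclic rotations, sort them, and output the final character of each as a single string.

rank  rotation        last
    0  $deegfbcahebcb  b
    1  ahebcb$deegfbc  c
    2  b$deegfbcahebc  c
    3  bcahebcb$deegf  f
    4  bcb$deegfbcahe  e
    5  cahebcb$deegfb  b
    6  cb$deegfbcaheb  b
    7  deegfbcahebcb$  $
    8  ebcb$deegfbcah  h
    9  eegfbcahebcb$d  d
   10  egfbcahebcb$de  e
   11  fbcahebcb$deeg  g
   12  gfbcahebcb$dee  e
   13  hebcb$deegfbca  a

bccfebb$hdegea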